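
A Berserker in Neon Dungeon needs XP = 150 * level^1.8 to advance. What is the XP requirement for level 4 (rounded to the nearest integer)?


XP = 150 * level^1.8
Substitute level = 4:
XP = 150 * 4^1.8
= 150 * 12.1257
= 1819

1819 XP


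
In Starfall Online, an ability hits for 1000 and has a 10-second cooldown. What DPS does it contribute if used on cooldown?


DPS = damage / cooldown
= 1000 / 10
= 100.00

100.00 DPS


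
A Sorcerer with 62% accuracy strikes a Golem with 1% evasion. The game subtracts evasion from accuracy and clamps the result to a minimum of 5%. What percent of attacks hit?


accuracy - evasion = 62 - 1 = 61
Apply floor: max(61, 5) = 61
Hit chance = 61%

61%


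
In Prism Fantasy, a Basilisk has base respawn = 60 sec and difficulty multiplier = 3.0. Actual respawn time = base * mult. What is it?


Respawn time = base * multiplier
= 60 * 3.0
= 180.0 seconds

180.0 seconds


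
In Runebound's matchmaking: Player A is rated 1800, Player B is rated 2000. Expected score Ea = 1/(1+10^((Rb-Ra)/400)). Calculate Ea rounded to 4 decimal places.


Elo expected score: Ea = 1/(1 + 10^((Rb-Ra)/400))
Rb - Ra = 2000 - 1800 = 200
(Rb-Ra)/400 = 200/400 = 0.5
10^0.5 = 3.162278
Ea = 1/(1 + 3.162278) = 1/4.162278 = 0.2403

0.2403


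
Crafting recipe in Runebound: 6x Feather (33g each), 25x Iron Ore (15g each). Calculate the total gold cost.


Cost breakdown:
  Feather: 6 * 33 = 198
  Iron Ore: 25 * 15 = 375
Total = 198 + 375 = 573

573 gold


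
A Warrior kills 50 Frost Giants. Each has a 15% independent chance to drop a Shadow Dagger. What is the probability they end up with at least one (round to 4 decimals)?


P(at least one) = 1 - P(none) = 1 - (1-p)^n
p = 15/100 = 0.15
1 - p = 0.85
(1 - p)^50 = 0.85^50 = 0.000296
P(at least one) = 1 - 0.000296 = 0.9997

0.9997


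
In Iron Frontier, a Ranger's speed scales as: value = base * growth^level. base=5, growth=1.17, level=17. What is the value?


value = base * growth^level
= 5 * 1.17^17
= 5 * 14.426456
= 72.13

72.13 speed


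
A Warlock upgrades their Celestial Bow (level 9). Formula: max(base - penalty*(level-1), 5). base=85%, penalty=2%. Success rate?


raw_rate = 85 - 2 * (9 - 1)
= 85 - 2 * 8
= 85 - 16
= 69
Apply floor: max(69, 5) = 69%

69%


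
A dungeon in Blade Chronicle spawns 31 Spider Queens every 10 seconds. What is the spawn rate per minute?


Spawns per minute = count * (60 / interval)
= 31 * (60 / 10)
= 31 * 6.0
= 186.0

186.0 per minute


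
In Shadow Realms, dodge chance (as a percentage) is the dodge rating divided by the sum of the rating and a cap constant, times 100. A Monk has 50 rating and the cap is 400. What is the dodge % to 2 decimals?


dodge% = 50 / (50 + 400) * 100
= 50 / 450 * 100
= 0.111111 * 100
= 11.11%

11.11%


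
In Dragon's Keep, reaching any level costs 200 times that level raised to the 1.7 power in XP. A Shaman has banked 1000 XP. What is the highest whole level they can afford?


XP = 200 * level^1.7, so level = (XP / 200)^(1/1.7)
= (1000 / 200)^(1/1.7)
= 5.0^0.5882
= 2.5773
Floor: level = 2

level 2


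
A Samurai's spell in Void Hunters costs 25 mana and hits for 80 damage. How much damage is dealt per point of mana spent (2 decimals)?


Efficiency = damage / mana
= 80 / 25
= 3.20

3.20 dmg/mana


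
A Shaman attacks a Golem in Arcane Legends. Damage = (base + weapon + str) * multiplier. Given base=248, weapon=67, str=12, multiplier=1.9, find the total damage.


Sum base + weapon + str = 248 + 67 + 12 = 327
Multiply by 1.9:
327 * 1.9 = 621.3

621.3 damage


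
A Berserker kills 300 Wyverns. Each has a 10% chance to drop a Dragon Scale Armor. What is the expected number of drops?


Expected drops = kills * (drop_rate / 100)
= 300 * (10 / 100)
= 300 * 0.1
= 30.0

30.0 drops


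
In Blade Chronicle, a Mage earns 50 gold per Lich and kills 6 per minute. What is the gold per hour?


Gold per minute = 50 * 6 = 300
Gold per hour = 300 * 60 = 18000

18000 gold/hour


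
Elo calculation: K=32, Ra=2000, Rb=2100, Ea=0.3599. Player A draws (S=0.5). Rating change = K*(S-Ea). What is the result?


Elo update: delta = K * (S - Ea), where S = 0.5 (draws)
S - Ea = 0.5 - 0.3599 = 0.1401
Rating change = 32 * 0.1401
= 4.48

4.48 rating points


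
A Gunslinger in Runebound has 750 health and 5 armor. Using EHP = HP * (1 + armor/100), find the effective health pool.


EHP = 750 * (1 + 5/100)
= 750 * (1 + 0.05)
= 750 * 1.05
= 787.5

787.5 EHP


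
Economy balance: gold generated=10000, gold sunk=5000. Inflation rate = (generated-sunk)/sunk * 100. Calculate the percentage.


Net gold = 10000 - 5000 = 5000
Inflation rate = net / sunk * 100 = 5000 / 5000 * 100
= 1.0 * 100
= 100.00%

100.00%


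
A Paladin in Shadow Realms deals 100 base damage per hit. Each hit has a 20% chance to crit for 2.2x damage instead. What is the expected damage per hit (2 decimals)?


E[dmg] = base * (1 + crit_chance * (crit_mult - 1))
cc as decimal = 20/100 = 0.2
cm - 1 = 2.2 - 1 = 1.2
Bonus factor = 0.2 * 1.2 = 0.24
Total multiplier = 1 + 0.24 = 1.24
Expected damage = 100 * 1.24 = 124.00

124.00 damage


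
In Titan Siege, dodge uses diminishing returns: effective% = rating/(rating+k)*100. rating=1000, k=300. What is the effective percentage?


effective% = rating / (rating + k) * 100
= 1000 / (1000 + 300) * 100
= 1000 / 1300 * 100
= 0.769231 * 100
= 76.92%

76.92%


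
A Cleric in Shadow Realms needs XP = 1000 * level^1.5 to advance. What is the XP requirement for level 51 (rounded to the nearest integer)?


XP = 1000 * level^1.5
Substitute level = 51:
XP = 1000 * 51^1.5
= 1000 * 364.2128
= 364213

364213 XP


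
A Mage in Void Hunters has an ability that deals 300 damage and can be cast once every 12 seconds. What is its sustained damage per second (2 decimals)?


DPS = damage / cooldown
= 300 / 12
= 25.00

25.00 DPS


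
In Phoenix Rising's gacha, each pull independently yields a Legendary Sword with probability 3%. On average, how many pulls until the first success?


Expected pulls for a geometric distribution = 1/p = 100 / rate%
= 100 / 3
= 33.33

33.33 pulls


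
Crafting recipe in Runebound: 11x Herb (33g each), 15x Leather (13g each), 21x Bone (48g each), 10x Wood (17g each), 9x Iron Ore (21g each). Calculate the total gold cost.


Cost breakdown:
  Herb: 11 * 33 = 363
  Leather: 15 * 13 = 195
  Bone: 21 * 48 = 1008
  Wood: 10 * 17 = 170
  Iron Ore: 9 * 21 = 189
Total = 363 + 195 + 1008 + 170 + 189 = 1925

1925 gold


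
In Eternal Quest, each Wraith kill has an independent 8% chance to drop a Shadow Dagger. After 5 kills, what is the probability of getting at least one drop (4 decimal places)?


P(at least one) = 1 - P(none) = 1 - (1-p)^n
p = 8/100 = 0.08
1 - p = 0.92
(1 - p)^5 = 0.92^5 = 0.659082
P(at least one) = 1 - 0.659082 = 0.3409

0.3409


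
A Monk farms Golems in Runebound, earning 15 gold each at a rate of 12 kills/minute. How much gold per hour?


Gold per minute = 15 * 12 = 180
Gold per hour = 180 * 60 = 10800

10800 gold/hour


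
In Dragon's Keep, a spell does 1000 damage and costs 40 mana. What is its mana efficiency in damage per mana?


Efficiency = damage / mana
= 1000 / 40
= 25.00

25.00 dmg/mana


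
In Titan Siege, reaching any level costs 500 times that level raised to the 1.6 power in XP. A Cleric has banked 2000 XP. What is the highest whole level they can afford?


XP = 500 * level^1.6, so level = (XP / 500)^(1/1.6)
= (2000 / 500)^(1/1.6)
= 4.0^0.625
= 2.3784
Floor: level = 2

level 2


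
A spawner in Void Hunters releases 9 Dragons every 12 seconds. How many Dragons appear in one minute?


Spawns per minute = count * (60 / interval)
= 9 * (60 / 12)
= 9 * 5.0
= 45.0

45.0 per minute


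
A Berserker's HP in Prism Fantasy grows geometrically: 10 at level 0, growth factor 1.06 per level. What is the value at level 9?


value = base * growth^level
= 10 * 1.06^9
= 10 * 1.689479
= 16.89

16.89 HP


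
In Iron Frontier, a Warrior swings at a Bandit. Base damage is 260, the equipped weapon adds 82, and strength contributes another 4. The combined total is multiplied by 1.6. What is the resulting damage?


Sum base + weapon + str = 260 + 82 + 4 = 346
Multiply by 1.6:
346 * 1.6 = 553.6

553.6 damage


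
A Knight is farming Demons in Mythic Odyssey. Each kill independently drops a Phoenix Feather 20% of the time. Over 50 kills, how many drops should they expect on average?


Expected drops = kills * (drop_rate / 100)
= 50 * (20 / 100)
= 50 * 0.2
= 10.0

10.0 drops


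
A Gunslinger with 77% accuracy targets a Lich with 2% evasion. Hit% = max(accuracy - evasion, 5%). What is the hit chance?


accuracy - evasion = 77 - 2 = 75
Apply floor: max(75, 5) = 75
Hit chance = 75%

75%


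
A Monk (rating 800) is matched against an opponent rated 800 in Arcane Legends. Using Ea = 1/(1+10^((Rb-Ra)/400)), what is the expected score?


Elo expected score: Ea = 1/(1 + 10^((Rb-Ra)/400))
Rb - Ra = 800 - 800 = 0
(Rb-Ra)/400 = 0/400 = 0.0
10^0.0 = 1.0
Ea = 1/(1 + 1.0) = 1/2.0 = 0.5000

0.5000


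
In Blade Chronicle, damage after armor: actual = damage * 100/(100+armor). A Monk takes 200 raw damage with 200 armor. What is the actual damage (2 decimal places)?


actual = 200 * 100 / (100 + 200)
= 200 * 100 / 300
= 20000 / 300
= 66.67

66.67 damage


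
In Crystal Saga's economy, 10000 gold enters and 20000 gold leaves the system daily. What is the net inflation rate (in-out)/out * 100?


Net gold = 10000 - 20000 = -10000
Inflation rate = net / sunk * 100 = -10000 / 20000 * 100
= -0.5 * 100
= -50.00%

-50.00%


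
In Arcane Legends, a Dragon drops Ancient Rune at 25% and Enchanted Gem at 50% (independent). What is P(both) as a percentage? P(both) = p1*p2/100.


For independent events, P(both) = P(A) * P(B)
= 25% * 50%
= 1250 / 100 %
= 12.5%

12.5%


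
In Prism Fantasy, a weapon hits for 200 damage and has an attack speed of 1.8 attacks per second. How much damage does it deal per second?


DPS = damage * attack_speed
= 200 * 1.8
= 360.0

360.0 DPS


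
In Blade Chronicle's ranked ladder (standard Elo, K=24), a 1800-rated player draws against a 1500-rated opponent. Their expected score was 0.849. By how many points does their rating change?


Elo update: delta = K * (S - Ea), where S = 0.5 (draws)
S - Ea = 0.5 - 0.849 = -0.349
Rating change = 24 * -0.349
= -8.38

-8.38 rating points


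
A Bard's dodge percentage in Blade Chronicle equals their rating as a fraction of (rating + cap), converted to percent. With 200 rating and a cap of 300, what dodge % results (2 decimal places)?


dodge% = 200 / (200 + 300) * 100
= 200 / 500 * 100
= 0.4 * 100
= 40.00%

40.00%


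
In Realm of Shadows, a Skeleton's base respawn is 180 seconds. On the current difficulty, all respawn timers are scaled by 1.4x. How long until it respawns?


Respawn time = base * multiplier
= 180 * 1.4
= 252.0 seconds

252.0 seconds


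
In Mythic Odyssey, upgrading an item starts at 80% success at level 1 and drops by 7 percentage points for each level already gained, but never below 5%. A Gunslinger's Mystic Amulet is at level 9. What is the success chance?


raw_rate = 80 - 7 * (9 - 1)
= 80 - 7 * 8
= 80 - 56
= 24
Apply floor: max(24, 5) = 24%

24%


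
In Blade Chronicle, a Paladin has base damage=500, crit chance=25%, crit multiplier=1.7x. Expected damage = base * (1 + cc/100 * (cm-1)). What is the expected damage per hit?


E[dmg] = base * (1 + crit_chance * (crit_mult - 1))
cc as decimal = 25/100 = 0.25
cm - 1 = 1.7 - 1 = 0.7
Bonus factor = 0.25 * 0.7 = 0.175
Total multiplier = 1 + 0.175 = 1.175
Expected damage = 500 * 1.175 = 587.50

587.50 damage


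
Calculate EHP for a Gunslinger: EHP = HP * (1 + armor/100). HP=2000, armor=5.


EHP = 2000 * (1 + 5/100)
= 2000 * (1 + 0.05)
= 2000 * 1.05
= 2100.0

2100.0 EHP


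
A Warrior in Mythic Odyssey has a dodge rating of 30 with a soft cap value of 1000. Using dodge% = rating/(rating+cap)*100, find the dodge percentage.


dodge% = 30 / (30 + 1000) * 100
= 30 / 1030 * 100
= 0.029126 * 100
= 2.91%

2.91%


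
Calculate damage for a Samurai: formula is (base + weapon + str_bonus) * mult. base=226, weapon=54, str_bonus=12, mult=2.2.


Sum base + weapon + str = 226 + 54 + 12 = 292
Multiply by 2.2:
292 * 2.2 = 642.4

642.4 damage


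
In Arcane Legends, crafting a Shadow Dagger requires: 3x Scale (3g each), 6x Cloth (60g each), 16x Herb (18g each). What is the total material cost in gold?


Cost breakdown:
  Scale: 3 * 3 = 9
  Cloth: 6 * 60 = 360
  Herb: 16 * 18 = 288
Total = 9 + 360 + 288 = 657

657 gold


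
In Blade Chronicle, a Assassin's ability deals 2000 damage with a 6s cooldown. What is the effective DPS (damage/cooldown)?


DPS = damage / cooldown
= 2000 / 6
= 333.33

333.33 DPS


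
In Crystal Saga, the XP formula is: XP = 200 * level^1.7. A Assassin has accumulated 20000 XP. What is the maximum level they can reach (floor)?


XP = 200 * level^1.7, so level = (XP / 200)^(1/1.7)
= (20000 / 200)^(1/1.7)
= 100.0^0.5882
= 15.0131
Floor: level = 15

level 15


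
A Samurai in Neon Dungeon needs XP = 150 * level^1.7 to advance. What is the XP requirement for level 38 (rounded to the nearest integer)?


XP = 150 * level^1.7
Substitute level = 38:
XP = 150 * 38^1.7
= 150 * 484.8776
= 72732

72732 XP


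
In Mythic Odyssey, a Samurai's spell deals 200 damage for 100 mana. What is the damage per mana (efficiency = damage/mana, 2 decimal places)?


Efficiency = damage / mana
= 200 / 100
= 2.00

2.00 dmg/mana


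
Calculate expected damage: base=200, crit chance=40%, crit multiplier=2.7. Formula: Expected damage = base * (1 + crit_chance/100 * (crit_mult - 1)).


E[dmg] = base * (1 + crit_chance * (crit_mult - 1))
cc as decimal = 40/100 = 0.4
cm - 1 = 2.7 - 1 = 1.7
Bonus factor = 0.4 * 1.7 = 0.68
Total multiplier = 1 + 0.68 = 1.68
Expected damage = 200 * 1.68 = 336.00

336.00 damage


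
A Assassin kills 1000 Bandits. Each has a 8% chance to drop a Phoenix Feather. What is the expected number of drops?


Expected drops = kills * (drop_rate / 100)
= 1000 * (8 / 100)
= 1000 * 0.08
= 80.0

80.0 drops


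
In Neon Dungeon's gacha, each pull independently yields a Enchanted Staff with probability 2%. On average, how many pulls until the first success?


Expected pulls for a geometric distribution = 1/p = 100 / rate%
= 100 / 2
= 50.0

50.0 pulls


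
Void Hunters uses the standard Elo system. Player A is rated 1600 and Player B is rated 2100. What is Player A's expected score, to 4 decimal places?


Elo expected score: Ea = 1/(1 + 10^((Rb-Ra)/400))
Rb - Ra = 2100 - 1600 = 500
(Rb-Ra)/400 = 500/400 = 1.25
10^1.25 = 17.782794
Ea = 1/(1 + 17.782794) = 1/18.782794 = 0.0532

0.0532


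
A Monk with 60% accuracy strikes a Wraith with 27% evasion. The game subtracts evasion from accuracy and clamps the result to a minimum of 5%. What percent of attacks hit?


accuracy - evasion = 60 - 27 = 33
Apply floor: max(33, 5) = 33
Hit chance = 33%

33%


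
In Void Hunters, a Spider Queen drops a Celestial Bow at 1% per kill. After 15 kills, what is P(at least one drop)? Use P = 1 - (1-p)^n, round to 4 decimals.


P(at least one) = 1 - P(none) = 1 - (1-p)^n
p = 1/100 = 0.01
1 - p = 0.99
(1 - p)^15 = 0.99^15 = 0.860058
P(at least one) = 1 - 0.860058 = 0.1399

0.1399


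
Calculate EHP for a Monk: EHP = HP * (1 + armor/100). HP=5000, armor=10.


EHP = 5000 * (1 + 10/100)
= 5000 * (1 + 0.1)
= 5000 * 1.1
= 5500.0

5500.0 EHP


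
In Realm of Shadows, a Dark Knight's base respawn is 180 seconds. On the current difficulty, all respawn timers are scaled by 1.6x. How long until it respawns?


Respawn time = base * multiplier
= 180 * 1.6
= 288.0 seconds

288.0 seconds


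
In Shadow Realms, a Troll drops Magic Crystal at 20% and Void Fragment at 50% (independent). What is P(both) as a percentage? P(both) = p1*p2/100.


For independent events, P(both) = P(A) * P(B)
= 20% * 50%
= 1000 / 100 %
= 10.0%

10.0%


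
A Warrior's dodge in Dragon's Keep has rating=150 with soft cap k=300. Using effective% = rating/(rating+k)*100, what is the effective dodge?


effective% = rating / (rating + k) * 100
= 150 / (150 + 300) * 100
= 150 / 450 * 100
= 0.333333 * 100
= 33.33%

33.33%


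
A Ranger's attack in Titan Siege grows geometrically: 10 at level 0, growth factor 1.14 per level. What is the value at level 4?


value = base * growth^level
= 10 * 1.14^4
= 10 * 1.68896
= 16.89

16.89 attack


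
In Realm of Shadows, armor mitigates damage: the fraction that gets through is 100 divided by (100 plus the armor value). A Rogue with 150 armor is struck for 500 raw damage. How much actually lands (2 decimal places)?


actual = 500 * 100 / (100 + 150)
= 500 * 100 / 250
= 50000 / 250
= 200.00

200.00 damage


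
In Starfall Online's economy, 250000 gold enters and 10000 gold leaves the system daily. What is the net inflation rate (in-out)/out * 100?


Net gold = 250000 - 10000 = 240000
Inflation rate = net / sunk * 100 = 240000 / 10000 * 100
= 24.0 * 100
= 2400.00%

2400.00%


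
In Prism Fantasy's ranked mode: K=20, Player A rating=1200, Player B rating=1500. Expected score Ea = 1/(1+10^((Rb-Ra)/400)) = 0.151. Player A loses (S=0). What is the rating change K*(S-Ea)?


Elo update: delta = K * (S - Ea), where S = 0 (loses)
S - Ea = 0 - 0.151 = -0.151
Rating change = 20 * -0.151
= -3.02

-3.02 rating points


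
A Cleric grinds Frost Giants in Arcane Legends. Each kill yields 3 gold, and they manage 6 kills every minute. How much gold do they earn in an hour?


Gold per minute = 3 * 6 = 18
Gold per hour = 18 * 60 = 1080

1080 gold/hour


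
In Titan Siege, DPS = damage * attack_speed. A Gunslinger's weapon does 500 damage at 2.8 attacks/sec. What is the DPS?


DPS = damage * attack_speed
= 500 * 2.8
= 1400.0

1400.0 DPS


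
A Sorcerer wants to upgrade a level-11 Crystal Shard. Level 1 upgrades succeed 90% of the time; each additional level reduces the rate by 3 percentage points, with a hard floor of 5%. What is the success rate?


raw_rate = 90 - 3 * (11 - 1)
= 90 - 3 * 10
= 90 - 30
= 60
Apply floor: max(60, 5) = 60%

60%


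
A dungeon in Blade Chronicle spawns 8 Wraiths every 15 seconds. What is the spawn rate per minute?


Spawns per minute = count * (60 / interval)
= 8 * (60 / 15)
= 8 * 4.0
= 32.0

32.0 per minute


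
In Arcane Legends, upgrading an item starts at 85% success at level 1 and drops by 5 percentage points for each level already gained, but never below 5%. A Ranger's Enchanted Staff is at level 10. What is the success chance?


raw_rate = 85 - 5 * (10 - 1)
= 85 - 5 * 9
= 85 - 45
= 40
Apply floor: max(40, 5) = 40%

40%


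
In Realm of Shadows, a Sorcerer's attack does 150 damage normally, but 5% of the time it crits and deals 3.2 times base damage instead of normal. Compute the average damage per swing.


E[dmg] = base * (1 + crit_chance * (crit_mult - 1))
cc as decimal = 5/100 = 0.05
cm - 1 = 3.2 - 1 = 2.2
Bonus factor = 0.05 * 2.2 = 0.11
Total multiplier = 1 + 0.11 = 1.11
Expected damage = 150 * 1.11 = 166.50

166.50 damage


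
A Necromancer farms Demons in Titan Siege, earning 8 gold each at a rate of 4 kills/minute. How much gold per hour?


Gold per minute = 8 * 4 = 32
Gold per hour = 32 * 60 = 1920

1920 gold/hour


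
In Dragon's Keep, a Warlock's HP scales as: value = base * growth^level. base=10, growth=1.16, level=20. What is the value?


value = base * growth^level
= 10 * 1.16^20
= 10 * 19.460759
= 194.61

194.61 HP


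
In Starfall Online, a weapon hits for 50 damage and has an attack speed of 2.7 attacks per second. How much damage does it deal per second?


DPS = damage * attack_speed
= 50 * 2.7
= 135.0

135.0 DPS


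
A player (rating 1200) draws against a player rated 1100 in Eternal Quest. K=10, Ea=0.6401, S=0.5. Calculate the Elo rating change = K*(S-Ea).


Elo update: delta = K * (S - Ea), where S = 0.5 (draws)
S - Ea = 0.5 - 0.6401 = -0.1401
Rating change = 10 * -0.1401
= -1.40

-1.40 rating points


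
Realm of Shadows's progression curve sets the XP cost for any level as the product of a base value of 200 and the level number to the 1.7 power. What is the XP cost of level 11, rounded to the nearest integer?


XP = 200 * level^1.7
Substitute level = 11:
XP = 200 * 11^1.7
= 200 * 58.9342
= 11787

11787 XP


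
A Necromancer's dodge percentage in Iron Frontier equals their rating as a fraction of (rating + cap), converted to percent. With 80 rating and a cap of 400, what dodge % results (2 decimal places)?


dodge% = 80 / (80 + 400) * 100
= 80 / 480 * 100
= 0.166667 * 100
= 16.67%

16.67%


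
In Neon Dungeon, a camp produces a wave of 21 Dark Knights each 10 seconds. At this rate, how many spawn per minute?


Spawns per minute = count * (60 / interval)
= 21 * (60 / 10)
= 21 * 6.0
= 126.0

126.0 per minute


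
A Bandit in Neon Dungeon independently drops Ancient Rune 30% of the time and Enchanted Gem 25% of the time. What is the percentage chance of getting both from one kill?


For independent events, P(both) = P(A) * P(B)
= 30% * 25%
= 750 / 100 %
= 7.5%

7.5%


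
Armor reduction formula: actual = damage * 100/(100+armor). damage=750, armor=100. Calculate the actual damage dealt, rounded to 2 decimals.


actual = 750 * 100 / (100 + 100)
= 750 * 100 / 200
= 75000 / 200
= 375.00

375.00 damage


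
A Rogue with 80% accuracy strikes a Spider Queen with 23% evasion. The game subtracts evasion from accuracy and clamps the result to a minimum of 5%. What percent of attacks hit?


accuracy - evasion = 80 - 23 = 57
Apply floor: max(57, 5) = 57
Hit chance = 57%

57%


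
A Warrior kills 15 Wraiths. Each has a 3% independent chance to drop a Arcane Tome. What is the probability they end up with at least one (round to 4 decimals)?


P(at least one) = 1 - P(none) = 1 - (1-p)^n
p = 3/100 = 0.03
1 - p = 0.97
(1 - p)^15 = 0.97^15 = 0.633251
P(at least one) = 1 - 0.633251 = 0.3667

0.3667


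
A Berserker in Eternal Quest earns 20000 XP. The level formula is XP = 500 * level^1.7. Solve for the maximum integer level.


XP = 500 * level^1.7, so level = (XP / 500)^(1/1.7)
= (20000 / 500)^(1/1.7)
= 40.0^0.5882
= 8.7577
Floor: level = 8

level 8


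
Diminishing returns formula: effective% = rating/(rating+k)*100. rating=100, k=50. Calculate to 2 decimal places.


effective% = rating / (rating + k) * 100
= 100 / (100 + 50) * 100
= 100 / 150 * 100
= 0.666667 * 100
= 66.67%

66.67%


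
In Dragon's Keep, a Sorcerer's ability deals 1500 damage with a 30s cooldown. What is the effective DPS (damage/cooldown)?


DPS = damage / cooldown
= 1500 / 30
= 50.00

50.00 DPS


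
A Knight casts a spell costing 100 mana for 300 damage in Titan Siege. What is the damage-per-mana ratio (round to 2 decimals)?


Efficiency = damage / mana
= 300 / 100
= 3.00

3.00 dmg/mana


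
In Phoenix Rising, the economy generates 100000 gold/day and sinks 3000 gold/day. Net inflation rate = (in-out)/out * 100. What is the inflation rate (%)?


Net gold = 100000 - 3000 = 97000
Inflation rate = net / sunk * 100 = 97000 / 3000 * 100
= 32.333333 * 100
= 3233.33%

3233.33%


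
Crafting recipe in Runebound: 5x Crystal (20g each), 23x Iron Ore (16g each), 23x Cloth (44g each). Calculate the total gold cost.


Cost breakdown:
  Crystal: 5 * 20 = 100
  Iron Ore: 23 * 16 = 368
  Cloth: 23 * 44 = 1012
Total = 100 + 368 + 1012 = 1480

1480 gold


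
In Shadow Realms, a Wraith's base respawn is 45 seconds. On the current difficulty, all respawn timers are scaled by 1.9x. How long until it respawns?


Respawn time = base * multiplier
= 45 * 1.9
= 85.5 seconds

85.5 seconds


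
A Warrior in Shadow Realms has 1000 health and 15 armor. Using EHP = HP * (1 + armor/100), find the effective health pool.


EHP = 1000 * (1 + 15/100)
= 1000 * (1 + 0.15)
= 1000 * 1.15
= 1150.0

1150.0 EHP


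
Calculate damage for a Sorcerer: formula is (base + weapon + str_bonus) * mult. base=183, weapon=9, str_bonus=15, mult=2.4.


Sum base + weapon + str = 183 + 9 + 15 = 207
Multiply by 2.4:
207 * 2.4 = 496.8

496.8 damage


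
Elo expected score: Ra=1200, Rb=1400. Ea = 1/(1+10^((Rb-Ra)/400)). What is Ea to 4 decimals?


Elo expected score: Ea = 1/(1 + 10^((Rb-Ra)/400))
Rb - Ra = 1400 - 1200 = 200
(Rb-Ra)/400 = 200/400 = 0.5
10^0.5 = 3.162278
Ea = 1/(1 + 3.162278) = 1/4.162278 = 0.2403

0.2403


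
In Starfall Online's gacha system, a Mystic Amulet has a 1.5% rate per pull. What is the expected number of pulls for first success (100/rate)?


Expected pulls for a geometric distribution = 1/p = 100 / rate%
= 100 / 1.5
= 66.67

66.67 pulls


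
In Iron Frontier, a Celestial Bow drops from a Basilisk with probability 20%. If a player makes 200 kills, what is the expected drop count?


Expected drops = kills * (drop_rate / 100)
= 200 * (20 / 100)
= 200 * 0.2
= 40.0

40.0 drops


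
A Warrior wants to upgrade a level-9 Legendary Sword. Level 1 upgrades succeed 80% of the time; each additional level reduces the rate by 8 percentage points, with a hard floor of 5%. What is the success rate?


raw_rate = 80 - 8 * (9 - 1)
= 80 - 8 * 8
= 80 - 64
= 16
Apply floor: max(16, 5) = 16%

16%


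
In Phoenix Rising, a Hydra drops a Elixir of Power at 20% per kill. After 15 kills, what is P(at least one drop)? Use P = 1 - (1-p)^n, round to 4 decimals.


P(at least one) = 1 - P(none) = 1 - (1-p)^n
p = 20/100 = 0.2
1 - p = 0.8
(1 - p)^15 = 0.8^15 = 0.035184
P(at least one) = 1 - 0.035184 = 0.9648

0.9648


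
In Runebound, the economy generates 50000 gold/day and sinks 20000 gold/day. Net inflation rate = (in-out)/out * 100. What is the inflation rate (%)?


Net gold = 50000 - 20000 = 30000
Inflation rate = net / sunk * 100 = 30000 / 20000 * 100
= 1.5 * 100
= 150.00%

150.00%


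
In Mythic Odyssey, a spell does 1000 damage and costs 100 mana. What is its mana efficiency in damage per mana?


Efficiency = damage / mana
= 1000 / 100
= 10.00

10.00 dmg/mana


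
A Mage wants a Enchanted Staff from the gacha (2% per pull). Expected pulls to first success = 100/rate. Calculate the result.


Expected pulls for a geometric distribution = 1/p = 100 / rate%
= 100 / 2
= 50.0

50.0 pulls


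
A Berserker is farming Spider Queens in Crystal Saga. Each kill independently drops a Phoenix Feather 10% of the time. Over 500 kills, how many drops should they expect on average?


Expected drops = kills * (drop_rate / 100)
= 500 * (10 / 100)
= 500 * 0.1
= 50.0

50.0 drops


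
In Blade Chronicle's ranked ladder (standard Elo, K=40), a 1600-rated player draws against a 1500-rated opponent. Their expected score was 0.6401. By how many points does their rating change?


Elo update: delta = K * (S - Ea), where S = 0.5 (draws)
S - Ea = 0.5 - 0.6401 = -0.1401
Rating change = 40 * -0.1401
= -5.60

-5.60 rating points


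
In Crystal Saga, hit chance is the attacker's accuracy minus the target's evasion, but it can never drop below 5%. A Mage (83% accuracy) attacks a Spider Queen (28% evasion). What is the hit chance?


accuracy - evasion = 83 - 28 = 55
Apply floor: max(55, 5) = 55
Hit chance = 55%

55%


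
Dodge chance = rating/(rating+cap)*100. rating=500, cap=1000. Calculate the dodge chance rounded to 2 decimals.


dodge% = 500 / (500 + 1000) * 100
= 500 / 1500 * 100
= 0.333333 * 100
= 33.33%

33.33%


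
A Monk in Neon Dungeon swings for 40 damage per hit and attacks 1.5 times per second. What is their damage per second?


DPS = damage * attack_speed
= 40 * 1.5
= 60.0

60.0 DPS


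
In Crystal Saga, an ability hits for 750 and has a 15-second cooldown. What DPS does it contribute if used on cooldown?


DPS = damage / cooldown
= 750 / 15
= 50.00

50.00 DPS


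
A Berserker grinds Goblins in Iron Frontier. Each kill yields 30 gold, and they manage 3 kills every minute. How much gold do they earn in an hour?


Gold per minute = 30 * 3 = 90
Gold per hour = 90 * 60 = 5400

5400 gold/hour


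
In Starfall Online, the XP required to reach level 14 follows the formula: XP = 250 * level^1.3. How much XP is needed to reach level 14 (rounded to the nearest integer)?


XP = 250 * level^1.3
Substitute level = 14:
XP = 250 * 14^1.3
= 250 * 30.9006
= 7725

7725 XP


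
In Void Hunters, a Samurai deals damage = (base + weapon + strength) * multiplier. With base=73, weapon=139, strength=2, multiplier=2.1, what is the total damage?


Sum base + weapon + str = 73 + 139 + 2 = 214
Multiply by 2.1:
214 * 2.1 = 449.4

449.4 damage


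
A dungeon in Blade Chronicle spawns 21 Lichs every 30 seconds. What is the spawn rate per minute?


Spawns per minute = count * (60 / interval)
= 21 * (60 / 30)
= 21 * 2.0
= 42.0

42.0 per minute


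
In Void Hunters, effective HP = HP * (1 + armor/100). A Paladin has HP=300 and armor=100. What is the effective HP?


EHP = 300 * (1 + 100/100)
= 300 * (1 + 1.0)
= 300 * 2.0
= 600.0

600.0 EHP


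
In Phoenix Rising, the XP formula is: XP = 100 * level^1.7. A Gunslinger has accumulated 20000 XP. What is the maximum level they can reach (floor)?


XP = 100 * level^1.7, so level = (XP / 100)^(1/1.7)
= (20000 / 100)^(1/1.7)
= 200.0^0.5882
= 22.5708
Floor: level = 22

level 22


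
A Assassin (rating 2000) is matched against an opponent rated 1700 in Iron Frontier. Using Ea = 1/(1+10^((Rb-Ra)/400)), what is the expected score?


Elo expected score: Ea = 1/(1 + 10^((Rb-Ra)/400))
Rb - Ra = 1700 - 2000 = -300
(Rb-Ra)/400 = -300/400 = -0.75
10^-0.75 = 0.177828
Ea = 1/(1 + 0.177828) = 1/1.177828 = 0.8490

0.8490


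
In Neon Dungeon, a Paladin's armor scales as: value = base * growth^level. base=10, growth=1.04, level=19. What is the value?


value = base * growth^level
= 10 * 1.04^19
= 10 * 2.106849
= 21.07

21.07 armor


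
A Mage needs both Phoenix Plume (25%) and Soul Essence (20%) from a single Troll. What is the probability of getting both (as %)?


For independent events, P(both) = P(A) * P(B)
= 25% * 20%
= 500 / 100 %
= 5.0%

5.0%


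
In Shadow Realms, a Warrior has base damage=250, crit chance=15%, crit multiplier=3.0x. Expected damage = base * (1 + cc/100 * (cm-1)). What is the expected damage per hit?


E[dmg] = base * (1 + crit_chance * (crit_mult - 1))
cc as decimal = 15/100 = 0.15
cm - 1 = 3.0 - 1 = 2.0
Bonus factor = 0.15 * 2.0 = 0.3
Total multiplier = 1 + 0.3 = 1.3
Expected damage = 250 * 1.3 = 325.00

325.00 damage


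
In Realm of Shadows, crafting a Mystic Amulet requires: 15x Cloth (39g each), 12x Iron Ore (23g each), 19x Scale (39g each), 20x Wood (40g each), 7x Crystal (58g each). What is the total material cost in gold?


Cost breakdown:
  Cloth: 15 * 39 = 585
  Iron Ore: 12 * 23 = 276
  Scale: 19 * 39 = 741
  Wood: 20 * 40 = 800
  Crystal: 7 * 58 = 406
Total = 585 + 276 + 741 + 800 + 406 = 2808

2808 gold


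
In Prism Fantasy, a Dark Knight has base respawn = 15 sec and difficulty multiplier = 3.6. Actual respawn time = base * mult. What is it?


Respawn time = base * multiplier
= 15 * 3.6
= 54.0 seconds

54.0 seconds


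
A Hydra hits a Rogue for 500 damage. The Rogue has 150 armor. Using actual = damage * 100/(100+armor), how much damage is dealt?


actual = 500 * 100 / (100 + 150)
= 500 * 100 / 250
= 50000 / 250
= 200.00

200.00 damage


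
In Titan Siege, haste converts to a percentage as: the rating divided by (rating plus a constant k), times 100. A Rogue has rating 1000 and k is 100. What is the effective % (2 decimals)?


effective% = rating / (rating + k) * 100
= 1000 / (1000 + 100) * 100
= 1000 / 1100 * 100
= 0.909091 * 100
= 90.91%

90.91%


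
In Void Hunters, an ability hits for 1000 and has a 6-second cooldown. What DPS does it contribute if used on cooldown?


DPS = damage / cooldown
= 1000 / 6
= 166.67

166.67 DPS


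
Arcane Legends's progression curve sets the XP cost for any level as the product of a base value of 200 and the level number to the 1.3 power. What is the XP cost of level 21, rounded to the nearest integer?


XP = 200 * level^1.3
Substitute level = 21:
XP = 200 * 21^1.3
= 200 * 52.3462
= 10469

10469 XP


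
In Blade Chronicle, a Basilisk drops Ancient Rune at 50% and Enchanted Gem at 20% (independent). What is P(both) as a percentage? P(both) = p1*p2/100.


For independent events, P(both) = P(A) * P(B)
= 50% * 20%
= 1000 / 100 %
= 10.0%

10.0%


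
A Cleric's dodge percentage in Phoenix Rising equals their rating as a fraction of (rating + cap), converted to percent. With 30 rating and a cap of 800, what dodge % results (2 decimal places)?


dodge% = 30 / (30 + 800) * 100
= 30 / 830 * 100
= 0.036145 * 100
= 3.61%

3.61%


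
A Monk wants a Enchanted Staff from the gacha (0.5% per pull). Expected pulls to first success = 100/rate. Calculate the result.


Expected pulls for a geometric distribution = 1/p = 100 / rate%
= 100 / 0.5
= 200.0

200.0 pulls


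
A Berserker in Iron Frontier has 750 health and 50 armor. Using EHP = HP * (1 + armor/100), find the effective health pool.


EHP = 750 * (1 + 50/100)
= 750 * (1 + 0.5)
= 750 * 1.5
= 1125.0

1125.0 EHP


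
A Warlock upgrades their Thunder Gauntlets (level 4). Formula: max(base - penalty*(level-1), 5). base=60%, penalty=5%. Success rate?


raw_rate = 60 - 5 * (4 - 1)
= 60 - 5 * 3
= 60 - 15
= 45
Apply floor: max(45, 5) = 45%

45%


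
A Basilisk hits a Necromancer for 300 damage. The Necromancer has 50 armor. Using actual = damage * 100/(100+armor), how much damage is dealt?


actual = 300 * 100 / (100 + 50)
= 300 * 100 / 150
= 30000 / 150
= 200.00

200.00 damage


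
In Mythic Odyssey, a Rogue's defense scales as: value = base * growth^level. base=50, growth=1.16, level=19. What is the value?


value = base * growth^level
= 50 * 1.16^19
= 50 * 16.776517
= 838.83

838.83 defense


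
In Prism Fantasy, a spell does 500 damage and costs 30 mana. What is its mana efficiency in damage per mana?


Efficiency = damage / mana
= 500 / 30
= 16.67

16.67 dmg/mana


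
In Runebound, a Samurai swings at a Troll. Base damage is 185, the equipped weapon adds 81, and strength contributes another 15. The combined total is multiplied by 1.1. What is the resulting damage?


Sum base + weapon + str = 185 + 81 + 15 = 281
Multiply by 1.1:
281 * 1.1 = 309.1

309.1 damage


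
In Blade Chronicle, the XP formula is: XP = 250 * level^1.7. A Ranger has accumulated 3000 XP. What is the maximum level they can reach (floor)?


XP = 250 * level^1.7, so level = (XP / 250)^(1/1.7)
= (3000 / 250)^(1/1.7)
= 12.0^0.5882
= 4.3133
Floor: level = 4

level 4


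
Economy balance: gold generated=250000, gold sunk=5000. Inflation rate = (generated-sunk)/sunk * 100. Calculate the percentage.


Net gold = 250000 - 5000 = 245000
Inflation rate = net / sunk * 100 = 245000 / 5000 * 100
= 49.0 * 100
= 4900.00%

4900.00%


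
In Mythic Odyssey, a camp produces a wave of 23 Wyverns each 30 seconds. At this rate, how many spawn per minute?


Spawns per minute = count * (60 / interval)
= 23 * (60 / 30)
= 23 * 2.0
= 46.0

46.0 per minute


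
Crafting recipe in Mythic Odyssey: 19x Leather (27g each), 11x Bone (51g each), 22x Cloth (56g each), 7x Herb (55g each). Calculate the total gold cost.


Cost breakdown:
  Leather: 19 * 27 = 513
  Bone: 11 * 51 = 561
  Cloth: 22 * 56 = 1232
  Herb: 7 * 55 = 385
Total = 513 + 561 + 1232 + 385 = 2691

2691 gold


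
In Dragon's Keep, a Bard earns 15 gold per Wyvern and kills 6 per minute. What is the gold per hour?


Gold per minute = 15 * 6 = 90
Gold per hour = 90 * 60 = 5400

5400 gold/hour


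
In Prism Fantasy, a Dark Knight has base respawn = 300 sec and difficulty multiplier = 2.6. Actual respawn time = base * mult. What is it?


Respawn time = base * multiplier
= 300 * 2.6
= 780.0 seconds

780.0 seconds


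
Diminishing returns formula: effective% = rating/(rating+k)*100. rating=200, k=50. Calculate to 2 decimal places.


effective% = rating / (rating + k) * 100
= 200 / (200 + 50) * 100
= 200 / 250 * 100
= 0.8 * 100
= 80.00%

80.00%


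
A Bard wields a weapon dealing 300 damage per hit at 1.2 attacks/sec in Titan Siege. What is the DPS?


DPS = damage * attack_speed
= 300 * 1.2
= 360.0

360.0 DPS


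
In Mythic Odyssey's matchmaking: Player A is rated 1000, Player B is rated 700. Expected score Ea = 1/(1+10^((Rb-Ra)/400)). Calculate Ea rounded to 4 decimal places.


Elo expected score: Ea = 1/(1 + 10^((Rb-Ra)/400))
Rb - Ra = 700 - 1000 = -300
(Rb-Ra)/400 = -300/400 = -0.75
10^-0.75 = 0.177828
Ea = 1/(1 + 0.177828) = 1/1.177828 = 0.8490

0.8490


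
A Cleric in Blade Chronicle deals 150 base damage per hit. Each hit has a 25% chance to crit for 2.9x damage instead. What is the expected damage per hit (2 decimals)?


E[dmg] = base * (1 + crit_chance * (crit_mult - 1))
cc as decimal = 25/100 = 0.25
cm - 1 = 2.9 - 1 = 1.9
Bonus factor = 0.25 * 1.9 = 0.475
Total multiplier = 1 + 0.475 = 1.475
Expected damage = 150 * 1.475 = 221.25

221.25 damage


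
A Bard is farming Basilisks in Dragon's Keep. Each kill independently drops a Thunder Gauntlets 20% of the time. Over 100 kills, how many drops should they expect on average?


Expected drops = kills * (drop_rate / 100)
= 100 * (20 / 100)
= 100 * 0.2
= 20.0

20.0 drops


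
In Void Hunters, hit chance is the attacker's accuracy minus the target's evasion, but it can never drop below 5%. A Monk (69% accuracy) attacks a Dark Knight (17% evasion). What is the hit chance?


accuracy - evasion = 69 - 17 = 52
Apply floor: max(52, 5) = 52
Hit chance = 52%

52%


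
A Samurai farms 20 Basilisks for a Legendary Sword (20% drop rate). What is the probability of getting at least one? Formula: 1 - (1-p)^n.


P(at least one) = 1 - P(none) = 1 - (1-p)^n
p = 20/100 = 0.2
1 - p = 0.8
(1 - p)^20 = 0.8^20 = 0.011529
P(at least one) = 1 - 0.011529 = 0.9885

0.9885


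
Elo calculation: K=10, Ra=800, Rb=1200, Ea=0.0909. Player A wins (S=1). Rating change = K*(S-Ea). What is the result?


Elo update: delta = K * (S - Ea), where S = 1 (wins)
S - Ea = 1 - 0.0909 = 0.9091
Rating change = 10 * 0.9091
= 9.09

9.09 rating points


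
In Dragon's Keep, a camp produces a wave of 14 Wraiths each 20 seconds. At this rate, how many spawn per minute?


Spawns per minute = count * (60 / interval)
= 14 * (60 / 20)
= 14 * 3.0
= 42.0

42.0 per minute


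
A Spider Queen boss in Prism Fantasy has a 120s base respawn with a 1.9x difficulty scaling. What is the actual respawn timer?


Respawn time = base * multiplier
= 120 * 1.9
= 228.0 seconds

228.0 seconds


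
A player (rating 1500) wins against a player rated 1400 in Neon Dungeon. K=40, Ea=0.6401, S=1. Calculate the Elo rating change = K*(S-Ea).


Elo update: delta = K * (S - Ea), where S = 1 (wins)
S - Ea = 1 - 0.6401 = 0.3599
Rating change = 40 * 0.3599
= 14.40

14.40 rating points


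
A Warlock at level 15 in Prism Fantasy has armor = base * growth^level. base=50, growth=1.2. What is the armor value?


value = base * growth^level
= 50 * 1.2^15
= 50 * 15.407022
= 770.35

770.35 armor


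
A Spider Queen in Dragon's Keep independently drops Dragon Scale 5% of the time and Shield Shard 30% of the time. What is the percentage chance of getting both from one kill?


For independent events, P(both) = P(A) * P(B)
= 5% * 30%
= 150 / 100 %
= 1.5%

1.5%


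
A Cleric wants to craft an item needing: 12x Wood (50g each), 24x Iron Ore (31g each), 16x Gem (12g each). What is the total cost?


Cost breakdown:
  Wood: 12 * 50 = 600
  Iron Ore: 24 * 31 = 744
  Gem: 16 * 12 = 192
Total = 600 + 744 + 192 = 1536

1536 gold


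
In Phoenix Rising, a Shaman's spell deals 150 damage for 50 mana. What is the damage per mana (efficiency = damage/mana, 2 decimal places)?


Efficiency = damage / mana
= 150 / 50
= 3.00

3.00 dmg/mana
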